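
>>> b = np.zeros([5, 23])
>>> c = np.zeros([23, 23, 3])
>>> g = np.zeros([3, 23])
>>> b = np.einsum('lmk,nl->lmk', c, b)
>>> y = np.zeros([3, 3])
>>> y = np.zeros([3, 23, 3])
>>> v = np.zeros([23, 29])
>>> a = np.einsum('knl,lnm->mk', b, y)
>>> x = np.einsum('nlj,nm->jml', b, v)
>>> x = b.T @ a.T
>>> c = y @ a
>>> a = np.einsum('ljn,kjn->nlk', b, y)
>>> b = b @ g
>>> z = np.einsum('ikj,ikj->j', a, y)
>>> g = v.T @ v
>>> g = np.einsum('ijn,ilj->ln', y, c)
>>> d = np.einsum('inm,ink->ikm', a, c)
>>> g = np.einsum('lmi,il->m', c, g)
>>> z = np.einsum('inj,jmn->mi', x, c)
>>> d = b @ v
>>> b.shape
(23, 23, 23)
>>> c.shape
(3, 23, 23)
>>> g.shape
(23,)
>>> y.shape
(3, 23, 3)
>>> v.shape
(23, 29)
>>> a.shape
(3, 23, 3)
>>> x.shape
(3, 23, 3)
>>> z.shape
(23, 3)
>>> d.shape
(23, 23, 29)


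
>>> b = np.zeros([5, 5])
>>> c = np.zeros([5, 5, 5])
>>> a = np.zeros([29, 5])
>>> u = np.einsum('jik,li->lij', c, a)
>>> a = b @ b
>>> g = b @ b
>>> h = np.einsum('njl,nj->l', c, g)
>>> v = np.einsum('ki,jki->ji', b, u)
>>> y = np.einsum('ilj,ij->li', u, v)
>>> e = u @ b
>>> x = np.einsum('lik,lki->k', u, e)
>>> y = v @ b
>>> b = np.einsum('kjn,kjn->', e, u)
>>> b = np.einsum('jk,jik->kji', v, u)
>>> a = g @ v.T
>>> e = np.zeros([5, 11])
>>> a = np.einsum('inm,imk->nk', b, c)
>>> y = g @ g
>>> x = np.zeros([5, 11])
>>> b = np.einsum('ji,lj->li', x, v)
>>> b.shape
(29, 11)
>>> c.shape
(5, 5, 5)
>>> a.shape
(29, 5)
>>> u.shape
(29, 5, 5)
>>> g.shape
(5, 5)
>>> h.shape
(5,)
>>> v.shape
(29, 5)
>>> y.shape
(5, 5)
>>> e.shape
(5, 11)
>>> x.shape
(5, 11)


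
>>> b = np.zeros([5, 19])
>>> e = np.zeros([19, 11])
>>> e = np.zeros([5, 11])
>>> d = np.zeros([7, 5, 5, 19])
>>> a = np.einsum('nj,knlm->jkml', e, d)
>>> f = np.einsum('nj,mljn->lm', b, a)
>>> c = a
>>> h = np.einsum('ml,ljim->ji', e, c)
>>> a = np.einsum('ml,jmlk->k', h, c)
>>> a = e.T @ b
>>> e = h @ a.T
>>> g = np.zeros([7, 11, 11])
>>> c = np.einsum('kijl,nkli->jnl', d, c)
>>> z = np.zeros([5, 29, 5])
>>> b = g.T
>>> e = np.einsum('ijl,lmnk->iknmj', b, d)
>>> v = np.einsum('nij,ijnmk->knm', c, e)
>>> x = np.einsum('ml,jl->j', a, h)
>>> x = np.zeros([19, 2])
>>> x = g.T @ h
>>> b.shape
(11, 11, 7)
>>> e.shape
(11, 19, 5, 5, 11)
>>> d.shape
(7, 5, 5, 19)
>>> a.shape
(11, 19)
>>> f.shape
(7, 11)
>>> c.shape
(5, 11, 19)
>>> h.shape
(7, 19)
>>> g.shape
(7, 11, 11)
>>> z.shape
(5, 29, 5)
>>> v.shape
(11, 5, 5)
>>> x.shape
(11, 11, 19)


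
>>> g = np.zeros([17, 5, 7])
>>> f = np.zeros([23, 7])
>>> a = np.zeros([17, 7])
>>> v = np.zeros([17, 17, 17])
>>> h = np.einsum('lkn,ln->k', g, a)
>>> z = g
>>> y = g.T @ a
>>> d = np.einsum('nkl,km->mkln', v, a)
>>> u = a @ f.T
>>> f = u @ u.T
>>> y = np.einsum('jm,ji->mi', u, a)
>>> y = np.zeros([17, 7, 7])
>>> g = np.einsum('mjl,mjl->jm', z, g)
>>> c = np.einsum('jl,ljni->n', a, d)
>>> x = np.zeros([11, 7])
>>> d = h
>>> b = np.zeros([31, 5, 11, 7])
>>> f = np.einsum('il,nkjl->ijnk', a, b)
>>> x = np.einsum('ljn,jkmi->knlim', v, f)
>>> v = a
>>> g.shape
(5, 17)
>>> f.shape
(17, 11, 31, 5)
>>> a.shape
(17, 7)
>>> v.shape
(17, 7)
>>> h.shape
(5,)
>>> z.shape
(17, 5, 7)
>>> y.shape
(17, 7, 7)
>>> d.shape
(5,)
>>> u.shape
(17, 23)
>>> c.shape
(17,)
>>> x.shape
(11, 17, 17, 5, 31)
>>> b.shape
(31, 5, 11, 7)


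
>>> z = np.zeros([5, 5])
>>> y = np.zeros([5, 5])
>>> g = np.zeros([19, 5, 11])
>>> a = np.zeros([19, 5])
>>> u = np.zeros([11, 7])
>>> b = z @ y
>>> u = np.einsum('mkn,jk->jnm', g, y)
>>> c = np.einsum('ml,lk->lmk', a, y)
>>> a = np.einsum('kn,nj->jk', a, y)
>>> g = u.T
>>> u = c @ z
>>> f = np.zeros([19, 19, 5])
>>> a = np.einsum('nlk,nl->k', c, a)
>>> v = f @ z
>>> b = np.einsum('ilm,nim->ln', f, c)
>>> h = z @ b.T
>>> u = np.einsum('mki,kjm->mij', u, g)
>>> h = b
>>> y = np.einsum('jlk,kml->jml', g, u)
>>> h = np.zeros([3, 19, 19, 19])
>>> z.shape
(5, 5)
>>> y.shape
(19, 5, 11)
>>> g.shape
(19, 11, 5)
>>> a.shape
(5,)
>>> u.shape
(5, 5, 11)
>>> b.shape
(19, 5)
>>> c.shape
(5, 19, 5)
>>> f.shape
(19, 19, 5)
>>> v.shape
(19, 19, 5)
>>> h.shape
(3, 19, 19, 19)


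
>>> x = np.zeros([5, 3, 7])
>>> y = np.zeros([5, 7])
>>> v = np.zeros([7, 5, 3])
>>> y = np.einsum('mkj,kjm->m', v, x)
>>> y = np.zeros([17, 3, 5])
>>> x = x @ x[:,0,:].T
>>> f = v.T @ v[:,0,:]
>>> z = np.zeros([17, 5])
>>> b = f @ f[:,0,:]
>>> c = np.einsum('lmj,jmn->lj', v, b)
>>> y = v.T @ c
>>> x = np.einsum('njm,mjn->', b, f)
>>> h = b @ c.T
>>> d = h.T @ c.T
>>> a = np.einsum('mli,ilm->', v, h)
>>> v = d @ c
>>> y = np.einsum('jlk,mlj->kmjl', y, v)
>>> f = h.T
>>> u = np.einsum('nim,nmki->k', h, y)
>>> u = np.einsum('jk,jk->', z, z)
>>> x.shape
()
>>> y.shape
(3, 7, 3, 5)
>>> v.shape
(7, 5, 3)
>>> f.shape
(7, 5, 3)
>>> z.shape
(17, 5)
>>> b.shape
(3, 5, 3)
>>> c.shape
(7, 3)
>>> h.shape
(3, 5, 7)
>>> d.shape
(7, 5, 7)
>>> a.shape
()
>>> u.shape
()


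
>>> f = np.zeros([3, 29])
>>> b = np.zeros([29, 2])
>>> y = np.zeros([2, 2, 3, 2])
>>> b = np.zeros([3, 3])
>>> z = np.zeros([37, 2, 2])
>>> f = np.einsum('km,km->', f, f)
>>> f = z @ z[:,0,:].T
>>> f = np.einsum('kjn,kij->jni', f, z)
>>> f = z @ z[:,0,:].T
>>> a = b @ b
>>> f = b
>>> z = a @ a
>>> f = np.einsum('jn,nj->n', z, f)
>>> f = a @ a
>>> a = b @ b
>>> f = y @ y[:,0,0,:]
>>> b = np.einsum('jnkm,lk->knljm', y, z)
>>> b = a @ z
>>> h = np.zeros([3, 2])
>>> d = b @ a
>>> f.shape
(2, 2, 3, 2)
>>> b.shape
(3, 3)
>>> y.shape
(2, 2, 3, 2)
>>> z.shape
(3, 3)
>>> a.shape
(3, 3)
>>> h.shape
(3, 2)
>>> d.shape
(3, 3)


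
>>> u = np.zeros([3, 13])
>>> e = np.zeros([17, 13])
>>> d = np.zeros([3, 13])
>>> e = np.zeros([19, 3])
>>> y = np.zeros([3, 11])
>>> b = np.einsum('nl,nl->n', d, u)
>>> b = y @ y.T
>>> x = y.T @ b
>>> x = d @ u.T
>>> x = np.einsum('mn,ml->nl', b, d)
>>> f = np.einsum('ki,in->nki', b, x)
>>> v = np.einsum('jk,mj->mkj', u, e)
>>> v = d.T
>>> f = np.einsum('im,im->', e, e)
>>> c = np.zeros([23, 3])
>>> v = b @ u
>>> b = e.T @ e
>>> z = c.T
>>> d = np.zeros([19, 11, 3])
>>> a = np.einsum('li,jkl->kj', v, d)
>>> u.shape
(3, 13)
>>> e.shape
(19, 3)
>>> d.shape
(19, 11, 3)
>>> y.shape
(3, 11)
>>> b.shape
(3, 3)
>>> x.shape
(3, 13)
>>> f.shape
()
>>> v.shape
(3, 13)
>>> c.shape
(23, 3)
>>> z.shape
(3, 23)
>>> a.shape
(11, 19)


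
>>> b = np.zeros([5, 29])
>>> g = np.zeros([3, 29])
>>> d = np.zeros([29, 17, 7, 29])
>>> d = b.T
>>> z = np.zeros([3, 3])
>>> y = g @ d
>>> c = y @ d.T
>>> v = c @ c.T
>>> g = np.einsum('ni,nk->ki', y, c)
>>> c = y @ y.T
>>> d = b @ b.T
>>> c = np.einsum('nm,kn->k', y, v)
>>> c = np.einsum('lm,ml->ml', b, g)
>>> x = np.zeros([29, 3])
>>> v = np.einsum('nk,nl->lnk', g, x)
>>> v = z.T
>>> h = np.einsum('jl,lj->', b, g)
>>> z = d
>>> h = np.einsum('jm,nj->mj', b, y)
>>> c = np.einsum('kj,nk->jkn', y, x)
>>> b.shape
(5, 29)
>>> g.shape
(29, 5)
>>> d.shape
(5, 5)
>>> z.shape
(5, 5)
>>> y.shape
(3, 5)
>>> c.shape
(5, 3, 29)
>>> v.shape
(3, 3)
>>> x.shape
(29, 3)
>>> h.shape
(29, 5)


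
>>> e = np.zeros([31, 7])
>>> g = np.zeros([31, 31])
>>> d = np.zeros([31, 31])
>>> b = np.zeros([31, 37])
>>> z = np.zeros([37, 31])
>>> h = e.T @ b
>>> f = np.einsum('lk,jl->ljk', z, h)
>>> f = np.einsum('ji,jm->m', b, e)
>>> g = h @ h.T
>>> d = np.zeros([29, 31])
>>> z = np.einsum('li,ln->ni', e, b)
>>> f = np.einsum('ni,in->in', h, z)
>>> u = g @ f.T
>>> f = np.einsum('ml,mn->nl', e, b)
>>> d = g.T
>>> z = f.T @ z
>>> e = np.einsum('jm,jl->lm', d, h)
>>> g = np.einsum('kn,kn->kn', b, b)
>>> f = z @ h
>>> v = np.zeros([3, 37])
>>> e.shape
(37, 7)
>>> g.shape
(31, 37)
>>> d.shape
(7, 7)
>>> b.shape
(31, 37)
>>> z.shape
(7, 7)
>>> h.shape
(7, 37)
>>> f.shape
(7, 37)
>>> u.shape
(7, 37)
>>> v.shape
(3, 37)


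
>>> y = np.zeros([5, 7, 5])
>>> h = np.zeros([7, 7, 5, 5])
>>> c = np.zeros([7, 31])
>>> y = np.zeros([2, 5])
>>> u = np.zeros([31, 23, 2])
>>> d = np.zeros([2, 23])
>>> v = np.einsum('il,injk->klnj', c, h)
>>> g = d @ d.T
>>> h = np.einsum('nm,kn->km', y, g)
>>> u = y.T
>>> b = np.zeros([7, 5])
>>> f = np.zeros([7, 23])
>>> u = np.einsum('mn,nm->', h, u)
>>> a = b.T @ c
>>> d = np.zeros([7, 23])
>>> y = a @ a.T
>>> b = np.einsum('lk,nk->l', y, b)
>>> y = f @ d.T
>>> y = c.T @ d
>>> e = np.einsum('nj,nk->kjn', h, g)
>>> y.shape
(31, 23)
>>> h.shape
(2, 5)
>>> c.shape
(7, 31)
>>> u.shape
()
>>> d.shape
(7, 23)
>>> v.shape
(5, 31, 7, 5)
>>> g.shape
(2, 2)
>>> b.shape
(5,)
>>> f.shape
(7, 23)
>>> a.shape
(5, 31)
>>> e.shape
(2, 5, 2)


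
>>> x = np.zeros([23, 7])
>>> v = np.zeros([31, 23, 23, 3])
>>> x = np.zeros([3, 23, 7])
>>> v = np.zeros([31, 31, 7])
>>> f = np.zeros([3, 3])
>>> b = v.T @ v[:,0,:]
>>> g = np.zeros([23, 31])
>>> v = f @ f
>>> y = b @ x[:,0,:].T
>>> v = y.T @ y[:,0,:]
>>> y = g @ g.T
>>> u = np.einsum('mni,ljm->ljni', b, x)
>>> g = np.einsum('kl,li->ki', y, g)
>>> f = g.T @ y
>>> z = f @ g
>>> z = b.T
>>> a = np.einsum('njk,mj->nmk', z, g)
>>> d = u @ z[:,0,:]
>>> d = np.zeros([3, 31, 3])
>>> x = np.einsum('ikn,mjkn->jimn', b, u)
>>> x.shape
(23, 7, 3, 7)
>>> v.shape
(3, 31, 3)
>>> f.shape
(31, 23)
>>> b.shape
(7, 31, 7)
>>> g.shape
(23, 31)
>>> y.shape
(23, 23)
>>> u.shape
(3, 23, 31, 7)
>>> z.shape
(7, 31, 7)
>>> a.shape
(7, 23, 7)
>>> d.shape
(3, 31, 3)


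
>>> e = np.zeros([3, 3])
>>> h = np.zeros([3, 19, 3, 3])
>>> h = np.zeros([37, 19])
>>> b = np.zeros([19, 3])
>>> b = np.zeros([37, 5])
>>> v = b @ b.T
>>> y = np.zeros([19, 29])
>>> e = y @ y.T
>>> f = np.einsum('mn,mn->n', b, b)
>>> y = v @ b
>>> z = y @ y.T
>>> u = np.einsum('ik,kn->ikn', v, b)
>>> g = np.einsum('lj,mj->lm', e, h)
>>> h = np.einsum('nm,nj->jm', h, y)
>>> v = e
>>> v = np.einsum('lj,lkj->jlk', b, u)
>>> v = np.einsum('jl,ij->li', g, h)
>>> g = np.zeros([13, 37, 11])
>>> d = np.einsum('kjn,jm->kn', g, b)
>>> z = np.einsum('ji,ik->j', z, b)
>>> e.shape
(19, 19)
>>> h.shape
(5, 19)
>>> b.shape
(37, 5)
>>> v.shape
(37, 5)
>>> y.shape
(37, 5)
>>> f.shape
(5,)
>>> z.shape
(37,)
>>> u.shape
(37, 37, 5)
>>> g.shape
(13, 37, 11)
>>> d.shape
(13, 11)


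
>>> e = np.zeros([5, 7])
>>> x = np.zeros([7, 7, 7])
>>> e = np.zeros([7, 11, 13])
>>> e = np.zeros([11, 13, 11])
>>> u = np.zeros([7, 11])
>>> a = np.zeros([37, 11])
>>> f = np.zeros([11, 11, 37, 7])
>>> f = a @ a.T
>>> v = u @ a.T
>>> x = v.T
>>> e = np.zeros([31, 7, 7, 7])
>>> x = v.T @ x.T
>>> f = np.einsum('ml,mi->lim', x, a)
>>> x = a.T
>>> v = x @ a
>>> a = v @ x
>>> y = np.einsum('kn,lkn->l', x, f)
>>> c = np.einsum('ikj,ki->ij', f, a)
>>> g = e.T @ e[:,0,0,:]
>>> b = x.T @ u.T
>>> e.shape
(31, 7, 7, 7)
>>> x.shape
(11, 37)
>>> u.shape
(7, 11)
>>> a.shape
(11, 37)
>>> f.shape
(37, 11, 37)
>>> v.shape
(11, 11)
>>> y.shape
(37,)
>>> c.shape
(37, 37)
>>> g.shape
(7, 7, 7, 7)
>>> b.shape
(37, 7)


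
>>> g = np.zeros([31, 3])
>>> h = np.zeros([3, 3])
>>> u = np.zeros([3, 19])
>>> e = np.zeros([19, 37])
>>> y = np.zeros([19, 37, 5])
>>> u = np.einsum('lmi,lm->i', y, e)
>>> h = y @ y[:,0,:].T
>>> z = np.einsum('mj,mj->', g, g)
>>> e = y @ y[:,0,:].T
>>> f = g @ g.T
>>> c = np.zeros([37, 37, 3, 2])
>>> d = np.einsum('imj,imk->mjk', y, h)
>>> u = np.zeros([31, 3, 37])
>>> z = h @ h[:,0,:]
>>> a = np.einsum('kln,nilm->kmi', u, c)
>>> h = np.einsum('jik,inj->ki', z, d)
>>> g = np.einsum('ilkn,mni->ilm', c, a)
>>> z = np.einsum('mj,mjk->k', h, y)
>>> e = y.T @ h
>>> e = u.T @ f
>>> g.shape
(37, 37, 31)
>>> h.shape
(19, 37)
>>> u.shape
(31, 3, 37)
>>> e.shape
(37, 3, 31)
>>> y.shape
(19, 37, 5)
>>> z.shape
(5,)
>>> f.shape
(31, 31)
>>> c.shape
(37, 37, 3, 2)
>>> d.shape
(37, 5, 19)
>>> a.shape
(31, 2, 37)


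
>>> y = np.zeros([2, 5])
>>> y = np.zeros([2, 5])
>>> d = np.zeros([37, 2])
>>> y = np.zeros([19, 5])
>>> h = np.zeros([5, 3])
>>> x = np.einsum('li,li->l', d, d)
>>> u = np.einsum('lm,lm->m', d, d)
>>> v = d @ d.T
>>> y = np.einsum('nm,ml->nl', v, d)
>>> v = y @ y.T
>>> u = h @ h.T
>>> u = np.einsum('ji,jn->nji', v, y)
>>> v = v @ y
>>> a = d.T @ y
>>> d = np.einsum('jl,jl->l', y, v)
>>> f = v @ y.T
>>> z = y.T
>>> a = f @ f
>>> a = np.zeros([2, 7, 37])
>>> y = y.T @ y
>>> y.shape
(2, 2)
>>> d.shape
(2,)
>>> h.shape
(5, 3)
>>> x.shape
(37,)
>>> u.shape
(2, 37, 37)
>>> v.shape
(37, 2)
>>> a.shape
(2, 7, 37)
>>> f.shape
(37, 37)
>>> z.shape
(2, 37)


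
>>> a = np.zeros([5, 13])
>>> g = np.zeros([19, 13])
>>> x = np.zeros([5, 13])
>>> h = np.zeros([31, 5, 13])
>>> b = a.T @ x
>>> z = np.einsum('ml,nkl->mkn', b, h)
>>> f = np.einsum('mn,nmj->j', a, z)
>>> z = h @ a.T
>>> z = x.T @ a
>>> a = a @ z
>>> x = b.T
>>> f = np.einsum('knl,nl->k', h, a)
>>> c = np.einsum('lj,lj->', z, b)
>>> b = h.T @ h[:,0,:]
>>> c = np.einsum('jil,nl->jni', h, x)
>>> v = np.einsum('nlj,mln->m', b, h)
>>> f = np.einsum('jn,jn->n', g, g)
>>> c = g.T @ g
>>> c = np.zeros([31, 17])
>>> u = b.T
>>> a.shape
(5, 13)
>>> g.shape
(19, 13)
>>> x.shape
(13, 13)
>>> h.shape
(31, 5, 13)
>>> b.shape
(13, 5, 13)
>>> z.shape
(13, 13)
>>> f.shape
(13,)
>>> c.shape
(31, 17)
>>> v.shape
(31,)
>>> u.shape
(13, 5, 13)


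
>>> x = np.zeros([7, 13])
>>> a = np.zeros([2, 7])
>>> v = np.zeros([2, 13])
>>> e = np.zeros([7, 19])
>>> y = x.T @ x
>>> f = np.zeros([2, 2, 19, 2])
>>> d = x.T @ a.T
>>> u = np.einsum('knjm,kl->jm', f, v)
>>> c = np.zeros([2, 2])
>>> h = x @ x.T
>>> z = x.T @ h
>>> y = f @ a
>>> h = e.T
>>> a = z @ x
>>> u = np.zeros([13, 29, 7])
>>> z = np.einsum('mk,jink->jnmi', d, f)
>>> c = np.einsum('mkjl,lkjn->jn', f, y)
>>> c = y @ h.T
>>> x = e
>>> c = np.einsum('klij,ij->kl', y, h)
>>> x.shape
(7, 19)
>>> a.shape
(13, 13)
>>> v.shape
(2, 13)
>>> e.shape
(7, 19)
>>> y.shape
(2, 2, 19, 7)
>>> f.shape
(2, 2, 19, 2)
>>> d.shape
(13, 2)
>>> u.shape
(13, 29, 7)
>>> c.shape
(2, 2)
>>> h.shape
(19, 7)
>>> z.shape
(2, 19, 13, 2)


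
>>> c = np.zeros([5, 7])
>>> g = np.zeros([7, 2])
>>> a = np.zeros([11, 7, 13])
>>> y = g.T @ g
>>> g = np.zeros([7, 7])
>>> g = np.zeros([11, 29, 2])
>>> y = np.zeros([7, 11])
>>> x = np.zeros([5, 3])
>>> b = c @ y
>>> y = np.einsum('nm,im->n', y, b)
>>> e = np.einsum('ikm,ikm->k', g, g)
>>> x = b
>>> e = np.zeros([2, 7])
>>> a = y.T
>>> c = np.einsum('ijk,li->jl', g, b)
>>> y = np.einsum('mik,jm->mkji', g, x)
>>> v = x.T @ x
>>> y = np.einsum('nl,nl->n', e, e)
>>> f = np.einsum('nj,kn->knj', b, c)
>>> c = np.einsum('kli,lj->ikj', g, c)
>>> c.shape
(2, 11, 5)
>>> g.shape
(11, 29, 2)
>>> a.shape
(7,)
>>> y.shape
(2,)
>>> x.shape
(5, 11)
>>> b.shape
(5, 11)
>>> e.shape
(2, 7)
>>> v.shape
(11, 11)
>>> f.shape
(29, 5, 11)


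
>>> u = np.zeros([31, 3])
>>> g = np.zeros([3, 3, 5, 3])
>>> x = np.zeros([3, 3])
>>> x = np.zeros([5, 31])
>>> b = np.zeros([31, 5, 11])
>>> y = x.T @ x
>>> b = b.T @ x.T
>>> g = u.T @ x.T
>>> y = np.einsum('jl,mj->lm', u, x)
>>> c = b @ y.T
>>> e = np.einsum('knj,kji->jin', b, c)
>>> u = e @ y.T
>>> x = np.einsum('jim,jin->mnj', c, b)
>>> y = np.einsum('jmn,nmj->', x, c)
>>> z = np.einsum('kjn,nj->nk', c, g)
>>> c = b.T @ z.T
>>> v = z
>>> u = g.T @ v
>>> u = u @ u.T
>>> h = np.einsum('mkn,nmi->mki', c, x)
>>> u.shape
(5, 5)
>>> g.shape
(3, 5)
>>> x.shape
(3, 5, 11)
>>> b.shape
(11, 5, 5)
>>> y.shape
()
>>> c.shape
(5, 5, 3)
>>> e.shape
(5, 3, 5)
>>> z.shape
(3, 11)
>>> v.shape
(3, 11)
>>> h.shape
(5, 5, 11)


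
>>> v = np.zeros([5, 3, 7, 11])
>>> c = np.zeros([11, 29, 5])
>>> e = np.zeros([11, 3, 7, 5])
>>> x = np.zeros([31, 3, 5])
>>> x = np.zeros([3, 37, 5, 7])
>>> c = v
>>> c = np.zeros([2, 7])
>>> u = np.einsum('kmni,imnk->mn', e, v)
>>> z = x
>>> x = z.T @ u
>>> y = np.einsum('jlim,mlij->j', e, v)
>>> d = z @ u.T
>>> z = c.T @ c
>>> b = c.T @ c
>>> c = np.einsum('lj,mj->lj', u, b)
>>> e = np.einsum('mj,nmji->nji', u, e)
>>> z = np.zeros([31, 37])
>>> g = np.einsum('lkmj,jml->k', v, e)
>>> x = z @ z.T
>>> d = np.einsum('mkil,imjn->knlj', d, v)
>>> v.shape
(5, 3, 7, 11)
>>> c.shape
(3, 7)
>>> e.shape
(11, 7, 5)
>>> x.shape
(31, 31)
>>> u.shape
(3, 7)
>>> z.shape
(31, 37)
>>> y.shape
(11,)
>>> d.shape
(37, 11, 3, 7)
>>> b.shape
(7, 7)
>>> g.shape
(3,)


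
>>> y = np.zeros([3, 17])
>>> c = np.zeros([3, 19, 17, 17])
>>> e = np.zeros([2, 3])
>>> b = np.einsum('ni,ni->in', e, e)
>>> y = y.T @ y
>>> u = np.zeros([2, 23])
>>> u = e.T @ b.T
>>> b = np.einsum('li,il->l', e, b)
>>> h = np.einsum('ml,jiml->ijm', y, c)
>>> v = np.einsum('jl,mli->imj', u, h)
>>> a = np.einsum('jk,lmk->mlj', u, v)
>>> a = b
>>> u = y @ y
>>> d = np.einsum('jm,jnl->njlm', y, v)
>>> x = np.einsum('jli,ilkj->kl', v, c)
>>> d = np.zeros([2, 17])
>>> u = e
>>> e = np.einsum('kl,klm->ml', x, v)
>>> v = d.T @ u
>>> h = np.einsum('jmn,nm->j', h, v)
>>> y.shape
(17, 17)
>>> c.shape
(3, 19, 17, 17)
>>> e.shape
(3, 19)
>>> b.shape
(2,)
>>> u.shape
(2, 3)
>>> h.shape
(19,)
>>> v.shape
(17, 3)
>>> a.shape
(2,)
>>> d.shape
(2, 17)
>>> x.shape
(17, 19)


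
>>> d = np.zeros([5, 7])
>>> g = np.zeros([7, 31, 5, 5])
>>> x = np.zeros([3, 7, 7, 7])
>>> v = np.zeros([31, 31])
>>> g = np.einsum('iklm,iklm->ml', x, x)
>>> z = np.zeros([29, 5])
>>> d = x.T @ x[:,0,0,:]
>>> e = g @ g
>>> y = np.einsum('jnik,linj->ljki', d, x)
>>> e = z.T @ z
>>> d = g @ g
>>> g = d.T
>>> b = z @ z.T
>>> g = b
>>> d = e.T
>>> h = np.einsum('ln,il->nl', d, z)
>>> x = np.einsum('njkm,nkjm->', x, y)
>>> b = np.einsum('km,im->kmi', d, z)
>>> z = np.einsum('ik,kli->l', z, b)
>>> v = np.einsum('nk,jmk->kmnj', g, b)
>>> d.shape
(5, 5)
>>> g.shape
(29, 29)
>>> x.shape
()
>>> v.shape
(29, 5, 29, 5)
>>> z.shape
(5,)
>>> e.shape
(5, 5)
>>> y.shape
(3, 7, 7, 7)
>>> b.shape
(5, 5, 29)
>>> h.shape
(5, 5)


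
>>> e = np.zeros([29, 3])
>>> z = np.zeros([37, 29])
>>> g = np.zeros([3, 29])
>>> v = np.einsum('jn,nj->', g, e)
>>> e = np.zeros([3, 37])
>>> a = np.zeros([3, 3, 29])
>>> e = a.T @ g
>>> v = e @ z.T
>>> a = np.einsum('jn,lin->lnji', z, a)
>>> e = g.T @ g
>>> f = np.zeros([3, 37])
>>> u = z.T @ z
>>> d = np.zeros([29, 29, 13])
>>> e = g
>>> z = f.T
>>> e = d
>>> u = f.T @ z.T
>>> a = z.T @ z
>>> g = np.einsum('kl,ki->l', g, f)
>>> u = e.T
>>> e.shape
(29, 29, 13)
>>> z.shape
(37, 3)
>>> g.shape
(29,)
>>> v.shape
(29, 3, 37)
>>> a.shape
(3, 3)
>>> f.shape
(3, 37)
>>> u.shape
(13, 29, 29)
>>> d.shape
(29, 29, 13)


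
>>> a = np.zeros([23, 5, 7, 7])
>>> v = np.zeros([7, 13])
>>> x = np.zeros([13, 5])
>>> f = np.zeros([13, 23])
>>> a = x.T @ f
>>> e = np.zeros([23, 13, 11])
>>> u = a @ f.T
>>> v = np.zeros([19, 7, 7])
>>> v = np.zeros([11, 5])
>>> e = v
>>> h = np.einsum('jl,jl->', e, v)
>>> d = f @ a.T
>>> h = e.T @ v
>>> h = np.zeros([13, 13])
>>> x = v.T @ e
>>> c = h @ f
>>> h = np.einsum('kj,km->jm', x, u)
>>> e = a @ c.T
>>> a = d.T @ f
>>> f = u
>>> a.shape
(5, 23)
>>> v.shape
(11, 5)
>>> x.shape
(5, 5)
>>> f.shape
(5, 13)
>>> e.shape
(5, 13)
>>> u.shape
(5, 13)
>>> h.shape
(5, 13)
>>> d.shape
(13, 5)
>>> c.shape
(13, 23)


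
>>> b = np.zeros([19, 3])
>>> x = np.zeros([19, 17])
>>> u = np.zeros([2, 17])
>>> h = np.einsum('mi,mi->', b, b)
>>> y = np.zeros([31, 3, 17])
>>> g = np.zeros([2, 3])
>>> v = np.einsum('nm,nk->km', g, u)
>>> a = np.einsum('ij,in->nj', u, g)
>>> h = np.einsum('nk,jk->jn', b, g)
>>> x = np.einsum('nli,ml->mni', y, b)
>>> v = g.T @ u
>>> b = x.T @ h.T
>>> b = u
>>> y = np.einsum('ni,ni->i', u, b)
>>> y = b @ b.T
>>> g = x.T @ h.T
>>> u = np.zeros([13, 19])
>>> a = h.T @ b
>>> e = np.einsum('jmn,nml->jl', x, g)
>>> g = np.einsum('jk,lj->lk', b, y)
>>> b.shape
(2, 17)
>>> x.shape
(19, 31, 17)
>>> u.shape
(13, 19)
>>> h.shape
(2, 19)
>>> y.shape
(2, 2)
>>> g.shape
(2, 17)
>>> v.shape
(3, 17)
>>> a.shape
(19, 17)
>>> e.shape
(19, 2)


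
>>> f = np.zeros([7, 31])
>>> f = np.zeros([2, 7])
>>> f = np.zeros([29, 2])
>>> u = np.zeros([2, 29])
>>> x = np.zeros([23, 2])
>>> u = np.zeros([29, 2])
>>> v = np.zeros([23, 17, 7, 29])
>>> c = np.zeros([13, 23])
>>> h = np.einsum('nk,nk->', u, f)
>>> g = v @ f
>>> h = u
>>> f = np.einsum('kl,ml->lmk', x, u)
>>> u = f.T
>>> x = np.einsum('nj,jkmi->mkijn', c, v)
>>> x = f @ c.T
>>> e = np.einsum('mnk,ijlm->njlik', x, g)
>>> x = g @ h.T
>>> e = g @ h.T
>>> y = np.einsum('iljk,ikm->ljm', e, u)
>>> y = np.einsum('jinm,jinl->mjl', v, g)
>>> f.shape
(2, 29, 23)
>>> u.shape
(23, 29, 2)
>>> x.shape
(23, 17, 7, 29)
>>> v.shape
(23, 17, 7, 29)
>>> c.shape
(13, 23)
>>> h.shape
(29, 2)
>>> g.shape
(23, 17, 7, 2)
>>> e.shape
(23, 17, 7, 29)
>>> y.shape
(29, 23, 2)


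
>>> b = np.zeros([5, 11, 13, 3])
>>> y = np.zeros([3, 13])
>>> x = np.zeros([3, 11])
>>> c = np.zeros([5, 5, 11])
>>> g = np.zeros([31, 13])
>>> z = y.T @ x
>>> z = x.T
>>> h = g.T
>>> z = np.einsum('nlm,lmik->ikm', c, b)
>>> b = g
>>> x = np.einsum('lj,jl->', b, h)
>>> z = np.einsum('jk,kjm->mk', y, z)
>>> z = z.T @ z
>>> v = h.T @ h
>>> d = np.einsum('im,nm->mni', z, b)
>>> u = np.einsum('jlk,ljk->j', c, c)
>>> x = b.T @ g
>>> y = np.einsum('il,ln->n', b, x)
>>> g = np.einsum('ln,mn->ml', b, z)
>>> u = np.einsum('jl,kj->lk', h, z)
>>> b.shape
(31, 13)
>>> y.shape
(13,)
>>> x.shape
(13, 13)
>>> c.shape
(5, 5, 11)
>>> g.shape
(13, 31)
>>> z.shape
(13, 13)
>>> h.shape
(13, 31)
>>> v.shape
(31, 31)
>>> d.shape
(13, 31, 13)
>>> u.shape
(31, 13)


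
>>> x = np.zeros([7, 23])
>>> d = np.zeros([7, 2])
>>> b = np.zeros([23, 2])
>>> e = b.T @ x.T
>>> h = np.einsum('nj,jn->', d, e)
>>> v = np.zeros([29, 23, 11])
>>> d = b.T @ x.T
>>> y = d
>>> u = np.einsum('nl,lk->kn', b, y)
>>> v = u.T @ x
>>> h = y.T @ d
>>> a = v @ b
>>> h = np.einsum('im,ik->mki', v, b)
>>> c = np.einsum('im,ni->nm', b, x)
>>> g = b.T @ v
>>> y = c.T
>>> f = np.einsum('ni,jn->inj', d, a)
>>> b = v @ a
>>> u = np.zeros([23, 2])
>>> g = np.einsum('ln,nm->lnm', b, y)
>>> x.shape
(7, 23)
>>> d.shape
(2, 7)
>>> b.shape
(23, 2)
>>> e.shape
(2, 7)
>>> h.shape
(23, 2, 23)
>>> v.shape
(23, 23)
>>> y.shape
(2, 7)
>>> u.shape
(23, 2)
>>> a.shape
(23, 2)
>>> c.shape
(7, 2)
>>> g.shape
(23, 2, 7)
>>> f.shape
(7, 2, 23)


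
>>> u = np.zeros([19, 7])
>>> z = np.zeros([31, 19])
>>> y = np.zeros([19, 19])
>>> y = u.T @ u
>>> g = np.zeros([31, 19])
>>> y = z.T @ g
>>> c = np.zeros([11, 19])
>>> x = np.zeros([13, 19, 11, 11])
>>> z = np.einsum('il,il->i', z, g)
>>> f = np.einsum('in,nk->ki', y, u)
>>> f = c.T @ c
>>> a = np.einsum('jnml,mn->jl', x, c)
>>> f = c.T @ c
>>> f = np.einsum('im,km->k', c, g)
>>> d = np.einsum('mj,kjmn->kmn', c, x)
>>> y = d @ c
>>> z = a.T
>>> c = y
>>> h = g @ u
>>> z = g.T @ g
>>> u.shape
(19, 7)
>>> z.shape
(19, 19)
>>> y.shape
(13, 11, 19)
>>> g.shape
(31, 19)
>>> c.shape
(13, 11, 19)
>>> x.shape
(13, 19, 11, 11)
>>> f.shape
(31,)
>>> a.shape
(13, 11)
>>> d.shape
(13, 11, 11)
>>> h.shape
(31, 7)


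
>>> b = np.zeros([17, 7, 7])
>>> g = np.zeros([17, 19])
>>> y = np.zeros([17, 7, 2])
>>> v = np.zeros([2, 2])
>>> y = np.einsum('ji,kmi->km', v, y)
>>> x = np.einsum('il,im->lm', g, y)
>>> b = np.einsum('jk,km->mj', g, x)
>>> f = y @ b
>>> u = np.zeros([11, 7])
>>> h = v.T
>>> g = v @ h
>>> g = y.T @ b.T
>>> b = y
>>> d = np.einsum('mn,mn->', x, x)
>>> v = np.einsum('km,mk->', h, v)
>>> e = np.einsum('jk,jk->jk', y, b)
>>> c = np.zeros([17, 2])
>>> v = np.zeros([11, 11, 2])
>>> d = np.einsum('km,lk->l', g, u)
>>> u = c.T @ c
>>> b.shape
(17, 7)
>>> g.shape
(7, 7)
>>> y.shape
(17, 7)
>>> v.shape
(11, 11, 2)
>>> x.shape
(19, 7)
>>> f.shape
(17, 17)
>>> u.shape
(2, 2)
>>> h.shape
(2, 2)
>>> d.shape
(11,)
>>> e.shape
(17, 7)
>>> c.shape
(17, 2)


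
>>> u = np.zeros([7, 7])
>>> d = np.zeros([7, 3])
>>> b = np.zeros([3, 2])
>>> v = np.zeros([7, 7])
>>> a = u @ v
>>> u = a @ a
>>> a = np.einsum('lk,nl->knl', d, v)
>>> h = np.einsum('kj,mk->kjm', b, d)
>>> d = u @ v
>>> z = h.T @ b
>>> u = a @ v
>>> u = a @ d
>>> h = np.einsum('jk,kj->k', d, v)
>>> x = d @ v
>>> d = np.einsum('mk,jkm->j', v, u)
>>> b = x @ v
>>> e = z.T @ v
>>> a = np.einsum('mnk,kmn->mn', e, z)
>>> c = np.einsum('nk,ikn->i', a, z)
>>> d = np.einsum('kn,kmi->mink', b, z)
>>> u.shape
(3, 7, 7)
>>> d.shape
(2, 2, 7, 7)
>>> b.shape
(7, 7)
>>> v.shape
(7, 7)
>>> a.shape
(2, 2)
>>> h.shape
(7,)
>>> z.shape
(7, 2, 2)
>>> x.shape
(7, 7)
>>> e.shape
(2, 2, 7)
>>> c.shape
(7,)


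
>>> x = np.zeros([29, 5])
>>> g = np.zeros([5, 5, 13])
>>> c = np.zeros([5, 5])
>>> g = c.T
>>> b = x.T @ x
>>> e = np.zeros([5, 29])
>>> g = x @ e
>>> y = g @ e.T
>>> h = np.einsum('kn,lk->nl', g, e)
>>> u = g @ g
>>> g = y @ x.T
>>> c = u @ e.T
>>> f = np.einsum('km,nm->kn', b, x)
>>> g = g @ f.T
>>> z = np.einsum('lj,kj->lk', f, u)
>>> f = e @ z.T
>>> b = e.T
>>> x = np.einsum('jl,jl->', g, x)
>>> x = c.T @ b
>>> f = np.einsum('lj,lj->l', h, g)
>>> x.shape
(5, 5)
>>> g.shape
(29, 5)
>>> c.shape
(29, 5)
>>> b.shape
(29, 5)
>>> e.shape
(5, 29)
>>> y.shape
(29, 5)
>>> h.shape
(29, 5)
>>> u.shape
(29, 29)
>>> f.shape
(29,)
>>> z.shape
(5, 29)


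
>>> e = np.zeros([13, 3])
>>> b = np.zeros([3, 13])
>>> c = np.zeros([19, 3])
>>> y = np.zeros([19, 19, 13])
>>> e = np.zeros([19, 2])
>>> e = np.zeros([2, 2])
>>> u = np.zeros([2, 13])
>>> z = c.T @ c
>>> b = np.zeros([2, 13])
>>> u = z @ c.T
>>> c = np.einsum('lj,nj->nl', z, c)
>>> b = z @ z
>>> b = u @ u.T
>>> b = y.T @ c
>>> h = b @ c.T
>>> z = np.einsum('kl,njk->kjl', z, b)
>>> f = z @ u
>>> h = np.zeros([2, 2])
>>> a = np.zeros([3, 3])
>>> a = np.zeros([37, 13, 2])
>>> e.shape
(2, 2)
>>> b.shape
(13, 19, 3)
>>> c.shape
(19, 3)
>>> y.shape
(19, 19, 13)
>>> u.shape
(3, 19)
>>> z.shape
(3, 19, 3)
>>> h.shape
(2, 2)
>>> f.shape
(3, 19, 19)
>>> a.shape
(37, 13, 2)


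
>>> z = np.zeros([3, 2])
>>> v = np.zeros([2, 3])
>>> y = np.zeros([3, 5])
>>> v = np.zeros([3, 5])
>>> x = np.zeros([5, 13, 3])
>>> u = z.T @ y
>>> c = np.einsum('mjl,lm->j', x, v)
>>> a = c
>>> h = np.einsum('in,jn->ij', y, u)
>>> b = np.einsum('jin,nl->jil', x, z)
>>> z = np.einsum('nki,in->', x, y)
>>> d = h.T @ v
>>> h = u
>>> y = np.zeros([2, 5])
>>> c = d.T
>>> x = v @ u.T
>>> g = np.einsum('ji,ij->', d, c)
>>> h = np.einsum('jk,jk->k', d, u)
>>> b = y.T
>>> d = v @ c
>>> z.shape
()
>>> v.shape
(3, 5)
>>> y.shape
(2, 5)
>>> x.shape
(3, 2)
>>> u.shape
(2, 5)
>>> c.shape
(5, 2)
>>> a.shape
(13,)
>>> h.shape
(5,)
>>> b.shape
(5, 2)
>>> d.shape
(3, 2)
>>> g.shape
()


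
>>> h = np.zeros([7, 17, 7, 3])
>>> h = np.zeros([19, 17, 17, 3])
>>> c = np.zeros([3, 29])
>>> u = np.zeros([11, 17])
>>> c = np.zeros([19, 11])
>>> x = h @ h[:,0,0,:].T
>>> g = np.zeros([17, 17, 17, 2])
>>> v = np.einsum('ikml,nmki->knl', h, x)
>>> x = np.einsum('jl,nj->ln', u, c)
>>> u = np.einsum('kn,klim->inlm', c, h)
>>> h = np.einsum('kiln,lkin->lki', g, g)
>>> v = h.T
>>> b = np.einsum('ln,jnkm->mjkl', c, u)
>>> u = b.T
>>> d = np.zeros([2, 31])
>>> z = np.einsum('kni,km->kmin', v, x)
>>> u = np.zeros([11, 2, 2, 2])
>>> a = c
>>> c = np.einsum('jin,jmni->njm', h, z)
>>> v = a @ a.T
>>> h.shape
(17, 17, 17)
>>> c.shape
(17, 17, 19)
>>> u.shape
(11, 2, 2, 2)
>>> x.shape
(17, 19)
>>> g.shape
(17, 17, 17, 2)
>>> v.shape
(19, 19)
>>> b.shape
(3, 17, 17, 19)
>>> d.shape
(2, 31)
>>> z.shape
(17, 19, 17, 17)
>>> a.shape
(19, 11)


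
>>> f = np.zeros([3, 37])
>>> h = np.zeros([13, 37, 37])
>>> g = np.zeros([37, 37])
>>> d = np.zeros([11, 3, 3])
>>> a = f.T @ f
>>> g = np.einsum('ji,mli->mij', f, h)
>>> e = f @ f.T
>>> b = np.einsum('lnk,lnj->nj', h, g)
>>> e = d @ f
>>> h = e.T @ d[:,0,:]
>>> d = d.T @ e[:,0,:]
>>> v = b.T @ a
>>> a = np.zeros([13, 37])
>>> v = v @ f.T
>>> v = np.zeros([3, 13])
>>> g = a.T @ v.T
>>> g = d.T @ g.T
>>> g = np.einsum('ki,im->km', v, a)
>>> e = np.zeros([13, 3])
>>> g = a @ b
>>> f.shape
(3, 37)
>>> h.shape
(37, 3, 3)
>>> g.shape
(13, 3)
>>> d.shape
(3, 3, 37)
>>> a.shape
(13, 37)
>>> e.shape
(13, 3)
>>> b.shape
(37, 3)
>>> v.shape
(3, 13)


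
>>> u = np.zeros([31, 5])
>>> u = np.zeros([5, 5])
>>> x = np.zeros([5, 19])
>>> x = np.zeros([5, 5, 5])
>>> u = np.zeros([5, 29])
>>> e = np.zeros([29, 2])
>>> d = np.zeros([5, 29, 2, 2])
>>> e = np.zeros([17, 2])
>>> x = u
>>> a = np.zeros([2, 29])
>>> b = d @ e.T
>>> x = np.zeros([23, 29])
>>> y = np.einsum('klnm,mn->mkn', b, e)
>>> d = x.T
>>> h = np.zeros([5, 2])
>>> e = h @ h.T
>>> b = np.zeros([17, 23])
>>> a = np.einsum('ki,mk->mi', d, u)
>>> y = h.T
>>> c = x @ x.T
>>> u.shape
(5, 29)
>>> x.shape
(23, 29)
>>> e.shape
(5, 5)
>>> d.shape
(29, 23)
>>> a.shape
(5, 23)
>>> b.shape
(17, 23)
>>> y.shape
(2, 5)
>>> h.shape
(5, 2)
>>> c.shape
(23, 23)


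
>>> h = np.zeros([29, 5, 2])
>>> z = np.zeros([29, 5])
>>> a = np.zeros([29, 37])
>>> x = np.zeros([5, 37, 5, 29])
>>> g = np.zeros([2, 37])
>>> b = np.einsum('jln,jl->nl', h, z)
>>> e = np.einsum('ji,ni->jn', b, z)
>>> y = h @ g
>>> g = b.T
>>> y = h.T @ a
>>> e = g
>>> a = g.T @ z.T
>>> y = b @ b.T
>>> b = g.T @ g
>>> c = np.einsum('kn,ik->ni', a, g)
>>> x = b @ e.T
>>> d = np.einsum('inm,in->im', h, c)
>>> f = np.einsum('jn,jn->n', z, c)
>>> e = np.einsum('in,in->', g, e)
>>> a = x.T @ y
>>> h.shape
(29, 5, 2)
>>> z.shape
(29, 5)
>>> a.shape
(5, 2)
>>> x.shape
(2, 5)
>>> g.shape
(5, 2)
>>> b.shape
(2, 2)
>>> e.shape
()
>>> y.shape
(2, 2)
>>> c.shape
(29, 5)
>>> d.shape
(29, 2)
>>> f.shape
(5,)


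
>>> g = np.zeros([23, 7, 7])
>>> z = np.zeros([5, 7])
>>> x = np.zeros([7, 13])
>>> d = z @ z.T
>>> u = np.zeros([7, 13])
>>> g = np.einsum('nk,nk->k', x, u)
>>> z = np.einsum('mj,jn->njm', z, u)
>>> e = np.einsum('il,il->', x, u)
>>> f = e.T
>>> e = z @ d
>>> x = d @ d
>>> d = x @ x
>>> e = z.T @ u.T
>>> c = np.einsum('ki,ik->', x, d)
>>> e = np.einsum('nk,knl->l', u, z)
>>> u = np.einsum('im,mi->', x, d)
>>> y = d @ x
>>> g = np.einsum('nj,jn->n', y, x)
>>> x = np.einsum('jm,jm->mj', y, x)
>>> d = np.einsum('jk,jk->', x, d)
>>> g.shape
(5,)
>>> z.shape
(13, 7, 5)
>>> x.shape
(5, 5)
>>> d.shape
()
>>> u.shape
()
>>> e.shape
(5,)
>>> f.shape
()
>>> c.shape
()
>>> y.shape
(5, 5)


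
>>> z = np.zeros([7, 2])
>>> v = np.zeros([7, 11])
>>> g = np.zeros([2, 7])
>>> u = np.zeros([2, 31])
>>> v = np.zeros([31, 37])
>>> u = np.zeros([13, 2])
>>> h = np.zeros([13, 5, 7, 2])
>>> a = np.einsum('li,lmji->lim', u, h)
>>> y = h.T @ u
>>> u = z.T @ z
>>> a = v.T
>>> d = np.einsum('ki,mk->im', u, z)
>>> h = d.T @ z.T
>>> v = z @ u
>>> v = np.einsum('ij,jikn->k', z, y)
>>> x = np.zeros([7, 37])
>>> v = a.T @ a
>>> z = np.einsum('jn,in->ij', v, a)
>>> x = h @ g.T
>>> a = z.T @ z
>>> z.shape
(37, 31)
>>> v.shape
(31, 31)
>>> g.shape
(2, 7)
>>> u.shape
(2, 2)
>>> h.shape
(7, 7)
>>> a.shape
(31, 31)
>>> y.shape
(2, 7, 5, 2)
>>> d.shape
(2, 7)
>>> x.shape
(7, 2)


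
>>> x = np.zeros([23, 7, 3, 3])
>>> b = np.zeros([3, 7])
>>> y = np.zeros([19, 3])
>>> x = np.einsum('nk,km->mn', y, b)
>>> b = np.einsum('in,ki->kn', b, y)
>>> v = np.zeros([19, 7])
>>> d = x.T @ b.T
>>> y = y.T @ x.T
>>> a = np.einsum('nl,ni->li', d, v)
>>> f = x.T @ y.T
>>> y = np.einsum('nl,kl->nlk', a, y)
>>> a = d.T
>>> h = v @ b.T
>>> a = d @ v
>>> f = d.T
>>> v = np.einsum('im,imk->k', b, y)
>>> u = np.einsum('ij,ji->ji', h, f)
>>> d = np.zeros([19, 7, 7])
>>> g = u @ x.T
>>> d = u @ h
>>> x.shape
(7, 19)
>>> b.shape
(19, 7)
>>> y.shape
(19, 7, 3)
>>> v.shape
(3,)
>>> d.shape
(19, 19)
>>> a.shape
(19, 7)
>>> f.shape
(19, 19)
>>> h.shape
(19, 19)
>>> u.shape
(19, 19)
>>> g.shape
(19, 7)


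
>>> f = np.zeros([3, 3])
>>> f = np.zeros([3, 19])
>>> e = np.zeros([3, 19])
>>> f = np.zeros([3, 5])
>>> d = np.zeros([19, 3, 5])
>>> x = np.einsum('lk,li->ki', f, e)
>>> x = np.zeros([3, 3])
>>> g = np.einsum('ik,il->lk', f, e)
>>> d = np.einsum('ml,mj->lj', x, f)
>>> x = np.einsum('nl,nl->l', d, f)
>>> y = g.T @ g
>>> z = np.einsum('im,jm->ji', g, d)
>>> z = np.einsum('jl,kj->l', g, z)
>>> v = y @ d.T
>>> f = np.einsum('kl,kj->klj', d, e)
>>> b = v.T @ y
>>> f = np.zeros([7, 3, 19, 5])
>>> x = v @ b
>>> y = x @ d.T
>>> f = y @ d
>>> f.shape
(5, 5)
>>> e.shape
(3, 19)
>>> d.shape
(3, 5)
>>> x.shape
(5, 5)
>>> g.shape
(19, 5)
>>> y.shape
(5, 3)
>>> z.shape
(5,)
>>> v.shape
(5, 3)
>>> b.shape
(3, 5)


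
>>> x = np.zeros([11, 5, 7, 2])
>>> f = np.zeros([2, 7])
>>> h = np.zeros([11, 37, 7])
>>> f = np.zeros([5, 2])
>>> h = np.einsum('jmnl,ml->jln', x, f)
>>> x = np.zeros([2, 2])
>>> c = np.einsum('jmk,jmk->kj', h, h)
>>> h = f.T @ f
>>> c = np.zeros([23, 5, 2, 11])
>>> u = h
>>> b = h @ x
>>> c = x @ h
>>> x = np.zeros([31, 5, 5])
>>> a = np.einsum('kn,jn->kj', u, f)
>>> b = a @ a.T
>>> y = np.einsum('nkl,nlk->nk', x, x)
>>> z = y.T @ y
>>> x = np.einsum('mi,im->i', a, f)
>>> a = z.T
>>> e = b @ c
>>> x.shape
(5,)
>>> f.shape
(5, 2)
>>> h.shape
(2, 2)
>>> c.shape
(2, 2)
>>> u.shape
(2, 2)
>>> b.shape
(2, 2)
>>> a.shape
(5, 5)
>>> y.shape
(31, 5)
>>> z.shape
(5, 5)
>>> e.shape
(2, 2)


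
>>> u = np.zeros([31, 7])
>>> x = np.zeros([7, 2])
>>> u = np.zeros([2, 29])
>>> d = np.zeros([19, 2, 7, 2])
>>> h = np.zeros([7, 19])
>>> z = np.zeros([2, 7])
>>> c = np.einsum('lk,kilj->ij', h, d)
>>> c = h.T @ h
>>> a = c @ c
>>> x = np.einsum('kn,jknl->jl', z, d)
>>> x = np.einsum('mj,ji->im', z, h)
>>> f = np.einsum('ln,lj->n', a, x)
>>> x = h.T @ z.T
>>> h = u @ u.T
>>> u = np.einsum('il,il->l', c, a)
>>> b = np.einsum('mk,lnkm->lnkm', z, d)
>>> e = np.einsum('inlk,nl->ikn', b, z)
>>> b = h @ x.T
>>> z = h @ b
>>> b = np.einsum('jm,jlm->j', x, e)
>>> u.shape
(19,)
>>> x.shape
(19, 2)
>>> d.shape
(19, 2, 7, 2)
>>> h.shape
(2, 2)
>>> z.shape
(2, 19)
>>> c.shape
(19, 19)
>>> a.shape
(19, 19)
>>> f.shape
(19,)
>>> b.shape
(19,)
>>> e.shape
(19, 2, 2)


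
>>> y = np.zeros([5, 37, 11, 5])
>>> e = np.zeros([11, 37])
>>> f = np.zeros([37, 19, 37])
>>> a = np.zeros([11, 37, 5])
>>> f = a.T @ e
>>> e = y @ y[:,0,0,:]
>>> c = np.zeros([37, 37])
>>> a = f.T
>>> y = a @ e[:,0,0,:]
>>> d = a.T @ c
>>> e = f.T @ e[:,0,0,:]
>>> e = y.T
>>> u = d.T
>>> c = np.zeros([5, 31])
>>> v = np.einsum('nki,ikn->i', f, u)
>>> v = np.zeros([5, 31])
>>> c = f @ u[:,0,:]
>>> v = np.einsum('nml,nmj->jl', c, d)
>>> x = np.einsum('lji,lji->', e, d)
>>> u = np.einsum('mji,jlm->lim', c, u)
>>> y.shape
(37, 37, 5)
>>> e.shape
(5, 37, 37)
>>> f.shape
(5, 37, 37)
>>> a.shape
(37, 37, 5)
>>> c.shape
(5, 37, 5)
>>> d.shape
(5, 37, 37)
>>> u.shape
(37, 5, 5)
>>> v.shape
(37, 5)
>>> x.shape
()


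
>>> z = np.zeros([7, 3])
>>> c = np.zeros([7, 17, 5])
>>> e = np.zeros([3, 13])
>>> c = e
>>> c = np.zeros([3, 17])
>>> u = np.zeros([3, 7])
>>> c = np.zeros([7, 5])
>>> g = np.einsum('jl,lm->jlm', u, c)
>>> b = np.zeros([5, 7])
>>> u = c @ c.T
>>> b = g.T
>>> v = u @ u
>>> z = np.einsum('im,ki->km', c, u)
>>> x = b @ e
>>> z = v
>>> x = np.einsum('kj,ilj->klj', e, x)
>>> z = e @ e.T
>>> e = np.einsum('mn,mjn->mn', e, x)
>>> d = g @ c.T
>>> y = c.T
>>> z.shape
(3, 3)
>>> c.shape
(7, 5)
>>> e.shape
(3, 13)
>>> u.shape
(7, 7)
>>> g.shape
(3, 7, 5)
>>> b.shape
(5, 7, 3)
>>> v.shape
(7, 7)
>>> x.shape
(3, 7, 13)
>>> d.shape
(3, 7, 7)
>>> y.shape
(5, 7)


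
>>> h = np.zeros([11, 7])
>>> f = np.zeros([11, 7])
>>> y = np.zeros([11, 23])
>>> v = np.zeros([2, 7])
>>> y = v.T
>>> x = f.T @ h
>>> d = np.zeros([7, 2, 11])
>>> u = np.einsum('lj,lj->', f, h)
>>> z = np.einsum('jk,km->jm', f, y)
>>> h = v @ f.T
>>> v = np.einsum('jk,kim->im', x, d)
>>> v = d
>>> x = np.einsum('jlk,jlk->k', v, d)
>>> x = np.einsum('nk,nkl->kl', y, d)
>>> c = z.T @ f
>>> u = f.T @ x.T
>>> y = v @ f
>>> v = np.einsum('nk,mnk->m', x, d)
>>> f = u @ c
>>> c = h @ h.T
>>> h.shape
(2, 11)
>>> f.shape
(7, 7)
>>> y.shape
(7, 2, 7)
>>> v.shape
(7,)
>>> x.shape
(2, 11)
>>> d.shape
(7, 2, 11)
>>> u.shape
(7, 2)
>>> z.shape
(11, 2)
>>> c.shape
(2, 2)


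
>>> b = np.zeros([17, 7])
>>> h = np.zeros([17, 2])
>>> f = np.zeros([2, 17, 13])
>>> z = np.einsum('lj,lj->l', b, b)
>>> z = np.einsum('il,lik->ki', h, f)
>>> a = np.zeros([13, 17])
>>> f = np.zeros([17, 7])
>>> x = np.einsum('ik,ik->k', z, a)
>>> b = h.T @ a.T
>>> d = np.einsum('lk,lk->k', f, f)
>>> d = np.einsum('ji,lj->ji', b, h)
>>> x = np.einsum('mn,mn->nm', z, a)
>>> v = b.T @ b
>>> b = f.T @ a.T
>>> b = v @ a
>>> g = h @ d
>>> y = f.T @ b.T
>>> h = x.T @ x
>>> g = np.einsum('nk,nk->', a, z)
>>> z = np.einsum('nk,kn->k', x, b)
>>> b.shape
(13, 17)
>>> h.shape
(13, 13)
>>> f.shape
(17, 7)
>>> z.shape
(13,)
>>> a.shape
(13, 17)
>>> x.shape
(17, 13)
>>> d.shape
(2, 13)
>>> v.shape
(13, 13)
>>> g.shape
()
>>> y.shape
(7, 13)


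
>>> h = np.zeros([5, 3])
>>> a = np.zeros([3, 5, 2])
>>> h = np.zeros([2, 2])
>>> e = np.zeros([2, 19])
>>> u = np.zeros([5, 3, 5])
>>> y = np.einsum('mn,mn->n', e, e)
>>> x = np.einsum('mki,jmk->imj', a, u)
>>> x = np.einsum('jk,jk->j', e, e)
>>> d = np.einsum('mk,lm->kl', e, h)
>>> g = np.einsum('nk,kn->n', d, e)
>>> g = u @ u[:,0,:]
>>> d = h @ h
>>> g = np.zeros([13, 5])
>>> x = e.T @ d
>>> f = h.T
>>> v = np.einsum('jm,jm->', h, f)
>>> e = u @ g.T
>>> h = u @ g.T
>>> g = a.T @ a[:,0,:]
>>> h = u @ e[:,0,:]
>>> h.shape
(5, 3, 13)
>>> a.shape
(3, 5, 2)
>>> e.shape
(5, 3, 13)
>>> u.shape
(5, 3, 5)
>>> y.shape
(19,)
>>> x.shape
(19, 2)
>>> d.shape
(2, 2)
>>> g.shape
(2, 5, 2)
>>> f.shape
(2, 2)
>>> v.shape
()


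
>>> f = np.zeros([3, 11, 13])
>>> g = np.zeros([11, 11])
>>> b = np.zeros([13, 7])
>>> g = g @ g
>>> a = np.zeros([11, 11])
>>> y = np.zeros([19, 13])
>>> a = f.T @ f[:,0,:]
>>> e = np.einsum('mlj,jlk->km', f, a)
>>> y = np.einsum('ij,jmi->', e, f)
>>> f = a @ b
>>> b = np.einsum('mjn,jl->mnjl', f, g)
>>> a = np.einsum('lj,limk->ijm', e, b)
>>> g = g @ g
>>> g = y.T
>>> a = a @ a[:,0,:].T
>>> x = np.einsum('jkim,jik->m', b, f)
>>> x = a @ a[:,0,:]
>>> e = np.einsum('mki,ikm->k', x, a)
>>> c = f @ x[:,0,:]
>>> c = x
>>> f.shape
(13, 11, 7)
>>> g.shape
()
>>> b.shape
(13, 7, 11, 11)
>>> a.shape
(7, 3, 7)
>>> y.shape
()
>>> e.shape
(3,)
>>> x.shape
(7, 3, 7)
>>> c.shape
(7, 3, 7)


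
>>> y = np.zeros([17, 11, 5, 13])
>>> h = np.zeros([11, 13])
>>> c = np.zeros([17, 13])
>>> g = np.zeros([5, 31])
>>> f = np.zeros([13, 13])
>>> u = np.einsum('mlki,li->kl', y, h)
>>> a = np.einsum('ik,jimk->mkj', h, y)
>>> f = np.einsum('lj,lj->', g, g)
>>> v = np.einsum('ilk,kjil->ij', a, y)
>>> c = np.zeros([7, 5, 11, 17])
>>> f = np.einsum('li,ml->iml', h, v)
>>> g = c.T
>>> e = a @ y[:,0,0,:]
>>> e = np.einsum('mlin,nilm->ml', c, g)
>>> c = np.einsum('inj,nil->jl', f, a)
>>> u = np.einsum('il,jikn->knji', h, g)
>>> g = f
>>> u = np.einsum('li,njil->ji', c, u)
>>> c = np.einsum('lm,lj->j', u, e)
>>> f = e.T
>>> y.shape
(17, 11, 5, 13)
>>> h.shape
(11, 13)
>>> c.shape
(5,)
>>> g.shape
(13, 5, 11)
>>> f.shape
(5, 7)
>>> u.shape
(7, 17)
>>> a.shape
(5, 13, 17)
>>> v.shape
(5, 11)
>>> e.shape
(7, 5)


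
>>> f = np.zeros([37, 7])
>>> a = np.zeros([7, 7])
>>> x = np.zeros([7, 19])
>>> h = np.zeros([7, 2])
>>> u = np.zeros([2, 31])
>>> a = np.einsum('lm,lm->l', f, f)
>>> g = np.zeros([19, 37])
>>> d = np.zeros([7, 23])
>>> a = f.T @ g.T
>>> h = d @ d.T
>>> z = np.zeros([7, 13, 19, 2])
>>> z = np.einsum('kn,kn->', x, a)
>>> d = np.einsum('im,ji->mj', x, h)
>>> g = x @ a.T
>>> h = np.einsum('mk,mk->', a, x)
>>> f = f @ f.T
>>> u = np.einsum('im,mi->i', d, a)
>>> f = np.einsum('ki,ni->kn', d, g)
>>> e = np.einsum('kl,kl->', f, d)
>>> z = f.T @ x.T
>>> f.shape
(19, 7)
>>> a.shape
(7, 19)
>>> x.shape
(7, 19)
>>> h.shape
()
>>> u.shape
(19,)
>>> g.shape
(7, 7)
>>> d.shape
(19, 7)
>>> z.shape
(7, 7)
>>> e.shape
()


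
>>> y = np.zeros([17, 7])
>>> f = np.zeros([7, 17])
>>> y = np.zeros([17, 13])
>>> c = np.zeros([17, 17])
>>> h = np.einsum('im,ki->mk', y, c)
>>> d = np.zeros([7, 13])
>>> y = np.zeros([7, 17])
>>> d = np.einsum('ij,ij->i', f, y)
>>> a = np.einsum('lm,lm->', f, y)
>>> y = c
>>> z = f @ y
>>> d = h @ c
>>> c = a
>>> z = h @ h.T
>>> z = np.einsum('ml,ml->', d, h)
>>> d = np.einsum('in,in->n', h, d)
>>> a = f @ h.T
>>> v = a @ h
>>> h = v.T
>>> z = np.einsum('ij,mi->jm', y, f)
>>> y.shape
(17, 17)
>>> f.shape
(7, 17)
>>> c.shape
()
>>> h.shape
(17, 7)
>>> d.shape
(17,)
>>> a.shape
(7, 13)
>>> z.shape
(17, 7)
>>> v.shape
(7, 17)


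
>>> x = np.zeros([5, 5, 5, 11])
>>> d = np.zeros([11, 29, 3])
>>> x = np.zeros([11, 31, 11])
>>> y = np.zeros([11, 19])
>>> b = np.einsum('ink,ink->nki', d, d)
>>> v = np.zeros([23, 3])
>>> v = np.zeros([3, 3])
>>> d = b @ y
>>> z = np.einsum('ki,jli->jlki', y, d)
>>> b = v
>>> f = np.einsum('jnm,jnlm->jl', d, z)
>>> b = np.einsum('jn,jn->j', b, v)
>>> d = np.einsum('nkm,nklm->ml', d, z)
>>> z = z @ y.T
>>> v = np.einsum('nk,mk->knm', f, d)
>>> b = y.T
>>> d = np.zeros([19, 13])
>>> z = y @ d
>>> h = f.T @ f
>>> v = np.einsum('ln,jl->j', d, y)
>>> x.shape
(11, 31, 11)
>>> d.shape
(19, 13)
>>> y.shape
(11, 19)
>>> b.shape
(19, 11)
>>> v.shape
(11,)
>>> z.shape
(11, 13)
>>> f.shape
(29, 11)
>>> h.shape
(11, 11)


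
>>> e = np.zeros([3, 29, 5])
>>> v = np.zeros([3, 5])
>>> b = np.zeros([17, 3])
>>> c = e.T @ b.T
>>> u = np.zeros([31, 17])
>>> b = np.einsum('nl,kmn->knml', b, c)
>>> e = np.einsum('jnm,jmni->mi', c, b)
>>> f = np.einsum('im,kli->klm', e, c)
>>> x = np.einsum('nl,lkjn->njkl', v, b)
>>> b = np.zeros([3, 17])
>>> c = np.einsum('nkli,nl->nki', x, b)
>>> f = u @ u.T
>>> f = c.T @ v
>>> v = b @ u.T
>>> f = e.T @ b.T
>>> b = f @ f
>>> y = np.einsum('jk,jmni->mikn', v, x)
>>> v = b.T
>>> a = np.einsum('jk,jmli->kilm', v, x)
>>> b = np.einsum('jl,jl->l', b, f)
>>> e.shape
(17, 3)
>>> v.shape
(3, 3)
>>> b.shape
(3,)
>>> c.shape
(3, 29, 5)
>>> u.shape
(31, 17)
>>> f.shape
(3, 3)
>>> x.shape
(3, 29, 17, 5)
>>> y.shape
(29, 5, 31, 17)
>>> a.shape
(3, 5, 17, 29)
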